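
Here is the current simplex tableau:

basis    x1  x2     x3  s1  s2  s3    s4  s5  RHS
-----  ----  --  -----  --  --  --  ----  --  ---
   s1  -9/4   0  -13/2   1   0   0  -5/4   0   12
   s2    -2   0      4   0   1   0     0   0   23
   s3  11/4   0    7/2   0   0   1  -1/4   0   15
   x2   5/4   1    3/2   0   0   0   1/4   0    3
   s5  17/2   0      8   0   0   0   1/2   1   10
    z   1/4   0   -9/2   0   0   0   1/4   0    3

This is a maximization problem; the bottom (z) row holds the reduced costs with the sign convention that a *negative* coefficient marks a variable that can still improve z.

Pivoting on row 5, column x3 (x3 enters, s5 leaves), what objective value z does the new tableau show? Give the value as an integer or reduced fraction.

69/8

Minimum ratio for x3: 10/8 = 5/4.
z changes by −(z-row coeff of x3)·ratio = −(-9/2)·(5/4) = 45/8.
New z = 3 + (45/8) = 69/8.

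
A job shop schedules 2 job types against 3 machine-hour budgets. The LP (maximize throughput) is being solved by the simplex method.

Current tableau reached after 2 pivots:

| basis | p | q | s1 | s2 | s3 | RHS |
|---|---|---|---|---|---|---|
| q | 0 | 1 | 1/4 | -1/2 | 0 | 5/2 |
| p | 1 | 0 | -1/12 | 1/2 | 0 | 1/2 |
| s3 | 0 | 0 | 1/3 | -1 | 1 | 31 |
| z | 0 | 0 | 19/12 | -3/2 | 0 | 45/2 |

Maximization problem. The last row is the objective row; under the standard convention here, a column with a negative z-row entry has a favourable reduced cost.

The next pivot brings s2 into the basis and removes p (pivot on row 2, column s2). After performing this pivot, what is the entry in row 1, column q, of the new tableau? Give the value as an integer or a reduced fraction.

Pivot element is row 2, column s2: 1/2.
Normalize row 2: new (row 2, q) = 0/(1/2) = 0.
row 1 ← row 1 − (-1/2)·(new row 2): 1 − (-1/2)·0 = 1.

1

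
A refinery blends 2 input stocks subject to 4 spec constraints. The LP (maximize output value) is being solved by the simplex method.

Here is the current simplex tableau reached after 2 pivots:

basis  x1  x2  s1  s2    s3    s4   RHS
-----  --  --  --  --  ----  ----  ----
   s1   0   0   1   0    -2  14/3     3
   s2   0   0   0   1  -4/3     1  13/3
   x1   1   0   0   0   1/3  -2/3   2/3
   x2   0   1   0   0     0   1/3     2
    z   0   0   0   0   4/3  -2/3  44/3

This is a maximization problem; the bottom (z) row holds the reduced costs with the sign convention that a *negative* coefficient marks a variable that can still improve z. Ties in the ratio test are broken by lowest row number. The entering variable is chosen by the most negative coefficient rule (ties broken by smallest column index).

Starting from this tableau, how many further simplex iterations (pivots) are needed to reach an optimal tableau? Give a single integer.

1

pivot: s4 in, s1 out → z = 317/21
No improving column remains; optimal.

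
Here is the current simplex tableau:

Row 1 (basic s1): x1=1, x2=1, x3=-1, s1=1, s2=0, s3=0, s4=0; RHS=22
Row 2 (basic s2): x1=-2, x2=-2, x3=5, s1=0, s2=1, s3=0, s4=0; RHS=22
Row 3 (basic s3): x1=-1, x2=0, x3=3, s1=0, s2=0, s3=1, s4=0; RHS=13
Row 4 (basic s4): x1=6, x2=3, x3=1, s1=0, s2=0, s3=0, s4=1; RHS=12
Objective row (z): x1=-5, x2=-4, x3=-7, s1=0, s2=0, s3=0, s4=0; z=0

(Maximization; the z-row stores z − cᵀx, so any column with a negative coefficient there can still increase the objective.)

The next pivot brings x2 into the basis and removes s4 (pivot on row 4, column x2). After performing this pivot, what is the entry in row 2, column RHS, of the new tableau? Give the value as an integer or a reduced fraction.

Pivot element is row 4, column x2: 3.
Normalize row 4: new (row 4, RHS) = 12/3 = 4.
row 2 ← row 2 − (-2)·(new row 4): 22 − (-2)·4 = 30.

30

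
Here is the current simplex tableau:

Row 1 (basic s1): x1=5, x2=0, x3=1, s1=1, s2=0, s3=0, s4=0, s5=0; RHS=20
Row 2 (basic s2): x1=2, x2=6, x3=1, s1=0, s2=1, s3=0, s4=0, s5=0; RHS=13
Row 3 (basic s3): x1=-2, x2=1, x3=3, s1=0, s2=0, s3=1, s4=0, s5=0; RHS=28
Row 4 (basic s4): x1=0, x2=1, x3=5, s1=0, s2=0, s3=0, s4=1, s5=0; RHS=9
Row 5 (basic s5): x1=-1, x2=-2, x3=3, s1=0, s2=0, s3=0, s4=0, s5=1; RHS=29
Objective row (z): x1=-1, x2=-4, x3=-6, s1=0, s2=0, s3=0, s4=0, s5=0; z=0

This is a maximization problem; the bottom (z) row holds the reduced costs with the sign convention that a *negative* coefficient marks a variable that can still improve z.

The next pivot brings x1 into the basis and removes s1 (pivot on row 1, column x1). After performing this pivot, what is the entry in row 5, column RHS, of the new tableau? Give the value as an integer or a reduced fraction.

33

Pivot element is row 1, column x1: 5.
Normalize row 1: new (row 1, RHS) = 20/5 = 4.
row 5 ← row 5 − (-1)·(new row 1): 29 − (-1)·4 = 33.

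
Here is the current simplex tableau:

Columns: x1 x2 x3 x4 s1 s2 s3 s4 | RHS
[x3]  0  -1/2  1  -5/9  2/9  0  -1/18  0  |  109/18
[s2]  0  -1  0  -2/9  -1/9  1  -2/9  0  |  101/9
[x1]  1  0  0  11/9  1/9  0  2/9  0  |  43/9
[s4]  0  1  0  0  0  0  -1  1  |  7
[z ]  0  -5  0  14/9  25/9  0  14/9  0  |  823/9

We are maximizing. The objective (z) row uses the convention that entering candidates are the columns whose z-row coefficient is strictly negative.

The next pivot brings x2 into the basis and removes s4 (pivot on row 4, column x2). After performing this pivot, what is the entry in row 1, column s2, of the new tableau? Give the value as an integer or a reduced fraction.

Pivot element is row 4, column x2: 1.
Normalize row 4: new (row 4, s2) = 0/1 = 0.
row 1 ← row 1 − (-1/2)·(new row 4): 0 − (-1/2)·0 = 0.

0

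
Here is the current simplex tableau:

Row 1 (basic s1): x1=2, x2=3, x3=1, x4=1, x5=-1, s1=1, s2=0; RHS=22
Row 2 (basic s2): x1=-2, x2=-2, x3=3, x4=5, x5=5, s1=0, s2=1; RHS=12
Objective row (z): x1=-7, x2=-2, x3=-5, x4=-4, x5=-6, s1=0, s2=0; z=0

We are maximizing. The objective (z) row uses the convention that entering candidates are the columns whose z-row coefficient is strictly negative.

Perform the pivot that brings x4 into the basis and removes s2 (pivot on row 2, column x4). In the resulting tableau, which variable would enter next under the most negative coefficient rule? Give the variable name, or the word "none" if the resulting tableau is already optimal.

x1

Pivot element 5. New z-row = old z-row − (-4)·(row 2/5).
Updated z-row coefficients: x1: -43/5, x2: -18/5, x3: -13/5, x4: 0, x5: -2, s1: 0, s2: 4/5.
The most negative is -43/5 in column x1, so x1 would enter next.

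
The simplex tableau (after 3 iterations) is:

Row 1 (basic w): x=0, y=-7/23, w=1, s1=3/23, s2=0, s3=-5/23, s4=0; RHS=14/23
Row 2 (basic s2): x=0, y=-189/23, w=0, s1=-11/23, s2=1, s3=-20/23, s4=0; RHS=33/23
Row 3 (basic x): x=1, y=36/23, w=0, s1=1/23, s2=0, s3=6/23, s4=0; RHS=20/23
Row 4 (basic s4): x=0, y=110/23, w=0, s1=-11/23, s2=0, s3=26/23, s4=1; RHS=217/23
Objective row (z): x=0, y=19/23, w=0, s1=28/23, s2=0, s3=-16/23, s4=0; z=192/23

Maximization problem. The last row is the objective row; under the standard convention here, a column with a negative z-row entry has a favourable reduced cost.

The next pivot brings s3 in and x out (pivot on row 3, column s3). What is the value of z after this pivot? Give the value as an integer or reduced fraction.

32/3

Minimum ratio for s3: (20/23)/(6/23) = 10/3.
z changes by −(z-row coeff of s3)·ratio = −(-16/23)·(10/3) = 160/69.
New z = 192/23 + (160/69) = 32/3.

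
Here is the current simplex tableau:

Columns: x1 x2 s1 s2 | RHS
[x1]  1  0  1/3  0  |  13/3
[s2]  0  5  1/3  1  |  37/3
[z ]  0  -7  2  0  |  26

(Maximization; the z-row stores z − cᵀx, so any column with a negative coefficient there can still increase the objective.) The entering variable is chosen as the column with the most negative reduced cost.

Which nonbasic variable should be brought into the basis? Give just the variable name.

x2

Objective-row coefficients: x1: 0, x2: -7, s1: 2, s2: 0.
The most negative is -7 in column x2, so x2 enters.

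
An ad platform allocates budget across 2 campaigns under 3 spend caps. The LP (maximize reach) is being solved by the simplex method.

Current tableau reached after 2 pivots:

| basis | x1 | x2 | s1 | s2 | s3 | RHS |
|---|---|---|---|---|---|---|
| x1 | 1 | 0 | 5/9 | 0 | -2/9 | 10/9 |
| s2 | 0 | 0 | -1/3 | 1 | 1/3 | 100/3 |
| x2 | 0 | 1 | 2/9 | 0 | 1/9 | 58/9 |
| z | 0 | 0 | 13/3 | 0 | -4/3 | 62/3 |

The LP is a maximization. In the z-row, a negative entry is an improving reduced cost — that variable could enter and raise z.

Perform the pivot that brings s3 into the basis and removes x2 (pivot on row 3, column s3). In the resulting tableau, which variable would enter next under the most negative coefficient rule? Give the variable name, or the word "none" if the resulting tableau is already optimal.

Pivot element 1/9. New z-row = old z-row − (-4/3)·(row 3/(1/9)).
Updated z-row coefficients: x1: 0, x2: 12, s1: 7, s2: 0, s3: 0.
No coefficient is strictly negative; the tableau after this pivot is optimal.

none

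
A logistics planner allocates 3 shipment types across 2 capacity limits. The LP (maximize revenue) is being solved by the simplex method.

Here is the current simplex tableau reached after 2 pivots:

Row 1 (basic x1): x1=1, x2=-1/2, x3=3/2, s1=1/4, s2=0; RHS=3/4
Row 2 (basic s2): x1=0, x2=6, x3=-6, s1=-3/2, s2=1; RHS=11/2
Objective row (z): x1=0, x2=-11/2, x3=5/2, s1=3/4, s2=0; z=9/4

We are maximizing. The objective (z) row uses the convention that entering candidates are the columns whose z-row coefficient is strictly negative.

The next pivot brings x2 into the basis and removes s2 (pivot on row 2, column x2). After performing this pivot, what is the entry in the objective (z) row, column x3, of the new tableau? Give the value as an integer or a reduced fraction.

Pivot element is row 2, column x2: 6.
Normalize row 2: new (row 2, x3) = (-6)/6 = -1.
z-row ← z-row − (-11/2)·(new row 2): 5/2 − (-11/2)·(-1) = -3.

-3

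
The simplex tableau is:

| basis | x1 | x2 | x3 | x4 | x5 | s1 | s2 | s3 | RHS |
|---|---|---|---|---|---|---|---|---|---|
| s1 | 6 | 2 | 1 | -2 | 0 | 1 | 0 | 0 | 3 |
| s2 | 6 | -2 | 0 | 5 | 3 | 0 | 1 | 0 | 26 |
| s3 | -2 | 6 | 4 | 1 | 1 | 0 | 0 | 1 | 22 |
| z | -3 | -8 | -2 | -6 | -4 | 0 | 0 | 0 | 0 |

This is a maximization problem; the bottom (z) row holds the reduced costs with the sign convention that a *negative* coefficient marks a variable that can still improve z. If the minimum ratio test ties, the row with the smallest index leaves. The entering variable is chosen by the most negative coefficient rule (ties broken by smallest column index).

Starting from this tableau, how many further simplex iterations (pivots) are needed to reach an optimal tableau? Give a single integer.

3

pivot: x2 in, s1 out → z = 12
pivot: x4 in, s3 out → z = 38
pivot: x1 in, s2 out → z = 2147/36
No improving column remains; optimal.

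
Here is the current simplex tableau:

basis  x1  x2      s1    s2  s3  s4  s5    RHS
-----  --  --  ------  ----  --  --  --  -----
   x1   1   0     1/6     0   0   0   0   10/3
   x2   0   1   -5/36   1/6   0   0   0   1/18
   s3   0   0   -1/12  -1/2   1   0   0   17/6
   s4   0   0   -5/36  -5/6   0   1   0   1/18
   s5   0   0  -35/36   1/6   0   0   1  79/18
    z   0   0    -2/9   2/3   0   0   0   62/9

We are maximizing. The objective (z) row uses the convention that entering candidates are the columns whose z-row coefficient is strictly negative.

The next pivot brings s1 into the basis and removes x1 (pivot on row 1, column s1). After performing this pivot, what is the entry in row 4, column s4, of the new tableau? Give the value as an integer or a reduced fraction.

Pivot element is row 1, column s1: 1/6.
Normalize row 1: new (row 1, s4) = 0/(1/6) = 0.
row 4 ← row 4 − (-5/36)·(new row 1): 1 − (-5/36)·0 = 1.

1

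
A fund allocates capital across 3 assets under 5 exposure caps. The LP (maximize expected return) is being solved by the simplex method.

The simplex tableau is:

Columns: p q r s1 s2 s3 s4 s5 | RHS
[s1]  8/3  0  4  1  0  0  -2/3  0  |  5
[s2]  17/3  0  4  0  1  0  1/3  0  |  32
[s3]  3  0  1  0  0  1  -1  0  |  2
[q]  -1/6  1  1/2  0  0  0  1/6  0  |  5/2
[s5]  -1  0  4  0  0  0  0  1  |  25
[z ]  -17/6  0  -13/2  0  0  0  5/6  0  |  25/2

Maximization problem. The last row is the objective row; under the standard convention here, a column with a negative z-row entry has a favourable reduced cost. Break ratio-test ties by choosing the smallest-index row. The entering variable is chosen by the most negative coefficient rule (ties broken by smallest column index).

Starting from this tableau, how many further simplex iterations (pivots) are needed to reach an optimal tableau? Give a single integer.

pivot: r in, s1 out → z = 165/8
pivot: s4 in, q out → z = 45/2
No improving column remains; optimal.

2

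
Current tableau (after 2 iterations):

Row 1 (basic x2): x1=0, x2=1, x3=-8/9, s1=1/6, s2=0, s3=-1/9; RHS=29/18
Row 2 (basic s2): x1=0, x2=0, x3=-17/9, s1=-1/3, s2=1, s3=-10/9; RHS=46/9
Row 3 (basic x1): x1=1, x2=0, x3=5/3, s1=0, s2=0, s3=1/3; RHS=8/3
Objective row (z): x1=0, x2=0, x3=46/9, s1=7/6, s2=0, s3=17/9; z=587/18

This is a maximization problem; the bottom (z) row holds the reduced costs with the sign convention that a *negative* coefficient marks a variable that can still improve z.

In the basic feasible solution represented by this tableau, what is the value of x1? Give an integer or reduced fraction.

x1 is basic (row 3); its value is the RHS of that row: 8/3.

8/3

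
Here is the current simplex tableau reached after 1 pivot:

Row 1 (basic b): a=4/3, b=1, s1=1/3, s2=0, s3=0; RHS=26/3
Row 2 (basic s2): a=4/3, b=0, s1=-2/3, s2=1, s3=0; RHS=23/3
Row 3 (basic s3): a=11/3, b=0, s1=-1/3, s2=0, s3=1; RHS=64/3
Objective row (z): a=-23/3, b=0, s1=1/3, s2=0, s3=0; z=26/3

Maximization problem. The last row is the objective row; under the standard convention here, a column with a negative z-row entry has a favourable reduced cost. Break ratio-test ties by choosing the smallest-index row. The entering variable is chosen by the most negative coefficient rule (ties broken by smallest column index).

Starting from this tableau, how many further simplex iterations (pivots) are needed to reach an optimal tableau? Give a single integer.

3

pivot: a in, s2 out → z = 211/4
pivot: s1 in, s3 out → z = 160/3
pivot: s2 in, b out → z = 54
No improving column remains; optimal.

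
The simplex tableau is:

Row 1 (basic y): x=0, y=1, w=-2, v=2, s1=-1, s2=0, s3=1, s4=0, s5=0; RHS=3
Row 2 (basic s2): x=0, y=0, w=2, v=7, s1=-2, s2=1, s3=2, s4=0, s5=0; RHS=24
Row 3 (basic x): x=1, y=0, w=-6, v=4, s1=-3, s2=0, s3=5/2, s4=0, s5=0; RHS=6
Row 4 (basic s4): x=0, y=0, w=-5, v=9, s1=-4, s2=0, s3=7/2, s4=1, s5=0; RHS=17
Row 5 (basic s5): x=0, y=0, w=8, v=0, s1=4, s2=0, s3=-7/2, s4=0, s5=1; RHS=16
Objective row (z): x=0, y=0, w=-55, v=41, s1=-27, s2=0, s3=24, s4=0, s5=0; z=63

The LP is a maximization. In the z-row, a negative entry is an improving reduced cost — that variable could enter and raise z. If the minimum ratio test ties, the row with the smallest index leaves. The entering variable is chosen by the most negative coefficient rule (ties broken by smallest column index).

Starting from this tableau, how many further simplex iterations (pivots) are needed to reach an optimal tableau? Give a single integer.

2

pivot: w in, s5 out → z = 173
pivot: s3 in, s2 out → z = 3989/23
No improving column remains; optimal.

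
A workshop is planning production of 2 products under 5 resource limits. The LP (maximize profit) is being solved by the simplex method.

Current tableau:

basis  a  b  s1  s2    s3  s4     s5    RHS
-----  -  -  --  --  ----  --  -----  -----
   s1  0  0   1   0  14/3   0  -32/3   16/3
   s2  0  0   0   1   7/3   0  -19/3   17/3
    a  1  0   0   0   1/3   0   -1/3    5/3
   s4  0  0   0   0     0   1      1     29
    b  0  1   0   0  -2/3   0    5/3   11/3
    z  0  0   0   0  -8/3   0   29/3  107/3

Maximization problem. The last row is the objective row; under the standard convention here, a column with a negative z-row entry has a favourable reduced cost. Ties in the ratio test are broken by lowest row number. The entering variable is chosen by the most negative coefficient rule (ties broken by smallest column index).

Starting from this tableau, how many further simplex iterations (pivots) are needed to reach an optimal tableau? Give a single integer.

1

pivot: s3 in, s1 out → z = 271/7
No improving column remains; optimal.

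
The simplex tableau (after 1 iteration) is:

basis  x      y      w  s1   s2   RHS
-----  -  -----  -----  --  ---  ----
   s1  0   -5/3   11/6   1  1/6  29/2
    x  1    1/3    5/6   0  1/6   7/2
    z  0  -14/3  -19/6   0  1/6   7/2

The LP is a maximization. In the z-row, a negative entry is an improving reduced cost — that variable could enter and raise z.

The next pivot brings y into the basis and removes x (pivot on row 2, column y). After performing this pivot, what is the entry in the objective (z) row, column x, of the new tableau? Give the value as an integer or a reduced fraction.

14

Pivot element is row 2, column y: 1/3.
Normalize row 2: new (row 2, x) = 1/(1/3) = 3.
z-row ← z-row − (-14/3)·(new row 2): 0 − (-14/3)·3 = 14.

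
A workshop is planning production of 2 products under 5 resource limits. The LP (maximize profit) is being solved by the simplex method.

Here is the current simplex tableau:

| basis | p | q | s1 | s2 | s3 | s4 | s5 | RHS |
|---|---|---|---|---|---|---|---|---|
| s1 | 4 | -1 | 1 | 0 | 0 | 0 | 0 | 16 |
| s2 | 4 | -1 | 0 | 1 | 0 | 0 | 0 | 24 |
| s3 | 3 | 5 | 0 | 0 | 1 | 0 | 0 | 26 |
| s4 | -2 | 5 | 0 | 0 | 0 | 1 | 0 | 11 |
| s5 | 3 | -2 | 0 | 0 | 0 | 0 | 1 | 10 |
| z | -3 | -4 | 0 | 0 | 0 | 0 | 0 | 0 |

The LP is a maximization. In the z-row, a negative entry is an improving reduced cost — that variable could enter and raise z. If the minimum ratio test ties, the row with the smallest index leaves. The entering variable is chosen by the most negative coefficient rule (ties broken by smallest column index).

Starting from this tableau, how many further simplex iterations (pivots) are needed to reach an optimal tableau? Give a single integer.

pivot: q in, s4 out → z = 44/5
pivot: p in, s3 out → z = 113/5
pivot: s4 in, s1 out → z = 542/23
No improving column remains; optimal.

3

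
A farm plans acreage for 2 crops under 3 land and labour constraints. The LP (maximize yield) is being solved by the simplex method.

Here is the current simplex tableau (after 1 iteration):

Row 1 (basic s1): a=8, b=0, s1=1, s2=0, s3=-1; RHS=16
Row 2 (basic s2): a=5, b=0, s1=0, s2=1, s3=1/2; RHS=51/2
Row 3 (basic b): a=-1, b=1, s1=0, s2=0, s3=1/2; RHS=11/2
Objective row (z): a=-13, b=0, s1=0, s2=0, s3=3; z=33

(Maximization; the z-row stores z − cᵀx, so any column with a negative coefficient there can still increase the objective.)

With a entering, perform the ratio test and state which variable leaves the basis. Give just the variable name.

s1

Ratios: row 1 (s1): 16/8 = 2; row 2 (s2): (51/2)/5 = 51/10; row 3 (b): entry -1 ≤ 0, skip.
Minimum ratio 2 is in the s1 row, so s1 leaves.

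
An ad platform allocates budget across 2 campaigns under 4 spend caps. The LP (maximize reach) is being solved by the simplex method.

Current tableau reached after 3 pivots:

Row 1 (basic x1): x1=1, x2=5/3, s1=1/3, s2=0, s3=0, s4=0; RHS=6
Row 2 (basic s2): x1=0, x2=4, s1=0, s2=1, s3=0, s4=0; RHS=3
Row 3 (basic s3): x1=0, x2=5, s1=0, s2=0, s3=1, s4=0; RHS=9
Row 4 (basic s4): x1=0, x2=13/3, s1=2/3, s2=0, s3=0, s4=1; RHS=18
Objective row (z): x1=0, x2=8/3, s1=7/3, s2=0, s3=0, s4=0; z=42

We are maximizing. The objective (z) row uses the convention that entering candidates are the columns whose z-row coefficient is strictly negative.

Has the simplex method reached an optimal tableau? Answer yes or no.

yes

No objective-row coefficient is strictly negative, so no entering variable exists; the tableau is optimal.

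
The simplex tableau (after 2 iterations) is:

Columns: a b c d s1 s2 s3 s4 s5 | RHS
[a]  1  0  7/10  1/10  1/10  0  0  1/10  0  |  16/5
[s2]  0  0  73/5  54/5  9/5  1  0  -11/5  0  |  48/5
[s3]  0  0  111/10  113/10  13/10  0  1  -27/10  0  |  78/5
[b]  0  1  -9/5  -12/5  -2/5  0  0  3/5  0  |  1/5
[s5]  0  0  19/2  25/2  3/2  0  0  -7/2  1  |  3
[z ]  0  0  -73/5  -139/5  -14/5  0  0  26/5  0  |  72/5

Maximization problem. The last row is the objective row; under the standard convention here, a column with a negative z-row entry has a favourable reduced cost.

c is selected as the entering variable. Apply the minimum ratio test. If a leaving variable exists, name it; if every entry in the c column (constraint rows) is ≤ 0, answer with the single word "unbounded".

Ratios: row 1 (a): (16/5)/(7/10) = 32/7; row 2 (s2): (48/5)/(73/5) = 48/73; row 3 (s3): (78/5)/(111/10) = 52/37; row 4 (b): entry -9/5 ≤ 0, skip; row 5 (s5): 3/(19/2) = 6/19.
Minimum ratio is in the s5 row, so s5 leaves.

s5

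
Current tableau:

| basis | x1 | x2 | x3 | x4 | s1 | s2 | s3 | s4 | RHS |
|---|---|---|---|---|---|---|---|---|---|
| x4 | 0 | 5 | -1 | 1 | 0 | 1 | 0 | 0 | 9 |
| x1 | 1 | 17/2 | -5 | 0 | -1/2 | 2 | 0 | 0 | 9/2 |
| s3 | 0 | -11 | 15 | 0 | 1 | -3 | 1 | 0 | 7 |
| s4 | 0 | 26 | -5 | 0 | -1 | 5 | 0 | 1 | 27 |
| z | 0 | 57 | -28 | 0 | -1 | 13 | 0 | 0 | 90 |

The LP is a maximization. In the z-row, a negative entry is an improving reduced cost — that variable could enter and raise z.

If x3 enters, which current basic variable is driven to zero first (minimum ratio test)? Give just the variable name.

s3

Ratios: row 1 (x4): entry -1 ≤ 0, skip; row 2 (x1): entry -5 ≤ 0, skip; row 3 (s3): 7/15 = 7/15; row 4 (s4): entry -5 ≤ 0, skip.
Minimum ratio 7/15 is in the s3 row, so s3 leaves.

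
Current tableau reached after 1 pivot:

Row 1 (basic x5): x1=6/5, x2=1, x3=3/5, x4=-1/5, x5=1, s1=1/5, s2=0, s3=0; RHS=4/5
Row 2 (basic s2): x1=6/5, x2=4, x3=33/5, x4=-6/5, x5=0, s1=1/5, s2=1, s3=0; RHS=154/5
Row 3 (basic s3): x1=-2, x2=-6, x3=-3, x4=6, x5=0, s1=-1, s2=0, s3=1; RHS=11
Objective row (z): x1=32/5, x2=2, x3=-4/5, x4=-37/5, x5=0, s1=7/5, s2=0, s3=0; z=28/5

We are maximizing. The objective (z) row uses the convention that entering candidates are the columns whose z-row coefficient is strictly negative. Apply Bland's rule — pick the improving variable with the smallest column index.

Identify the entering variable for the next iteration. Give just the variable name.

Objective-row coefficients: x1: 32/5, x2: 2, x3: -4/5, x4: -37/5, x5: 0, s1: 7/5, s2: 0, s3: 0.
Improving columns: x3, x4. Bland's rule picks the smallest column index → x3.

x3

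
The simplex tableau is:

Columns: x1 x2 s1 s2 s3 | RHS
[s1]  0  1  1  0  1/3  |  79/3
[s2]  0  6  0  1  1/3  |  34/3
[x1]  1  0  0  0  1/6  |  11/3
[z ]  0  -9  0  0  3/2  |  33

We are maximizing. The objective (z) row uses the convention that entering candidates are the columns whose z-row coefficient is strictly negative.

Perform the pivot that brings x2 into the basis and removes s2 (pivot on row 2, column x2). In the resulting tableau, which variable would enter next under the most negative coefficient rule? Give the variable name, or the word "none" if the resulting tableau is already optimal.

Pivot element 6. New z-row = old z-row − (-9)·(row 2/6).
Updated z-row coefficients: x1: 0, x2: 0, s1: 0, s2: 3/2, s3: 2.
No coefficient is strictly negative; the tableau after this pivot is optimal.

none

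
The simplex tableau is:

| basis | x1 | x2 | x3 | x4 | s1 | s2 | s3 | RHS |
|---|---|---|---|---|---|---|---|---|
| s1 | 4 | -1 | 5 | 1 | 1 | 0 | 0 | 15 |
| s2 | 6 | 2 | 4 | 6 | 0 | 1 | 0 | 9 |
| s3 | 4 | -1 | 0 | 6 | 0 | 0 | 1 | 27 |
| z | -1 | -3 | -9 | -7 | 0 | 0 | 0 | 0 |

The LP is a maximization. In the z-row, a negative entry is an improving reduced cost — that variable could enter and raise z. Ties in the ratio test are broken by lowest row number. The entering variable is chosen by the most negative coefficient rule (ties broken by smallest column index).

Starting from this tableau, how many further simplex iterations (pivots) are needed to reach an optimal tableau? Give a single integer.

1

pivot: x3 in, s2 out → z = 81/4
No improving column remains; optimal.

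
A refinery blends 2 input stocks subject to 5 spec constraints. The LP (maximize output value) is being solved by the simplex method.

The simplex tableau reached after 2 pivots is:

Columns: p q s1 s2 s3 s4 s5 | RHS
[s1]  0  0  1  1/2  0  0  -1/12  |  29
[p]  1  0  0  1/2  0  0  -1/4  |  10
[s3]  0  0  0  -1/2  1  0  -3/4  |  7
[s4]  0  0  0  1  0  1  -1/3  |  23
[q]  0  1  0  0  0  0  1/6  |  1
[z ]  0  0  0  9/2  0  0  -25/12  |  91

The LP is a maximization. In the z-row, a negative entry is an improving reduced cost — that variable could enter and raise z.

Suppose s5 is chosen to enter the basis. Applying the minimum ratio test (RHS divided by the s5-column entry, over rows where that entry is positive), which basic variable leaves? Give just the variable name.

Ratios: row 1 (s1): entry -1/12 ≤ 0, skip; row 2 (p): entry -1/4 ≤ 0, skip; row 3 (s3): entry -3/4 ≤ 0, skip; row 4 (s4): entry -1/3 ≤ 0, skip; row 5 (q): 1/(1/6) = 6.
Minimum ratio 6 is in the q row, so q leaves.

q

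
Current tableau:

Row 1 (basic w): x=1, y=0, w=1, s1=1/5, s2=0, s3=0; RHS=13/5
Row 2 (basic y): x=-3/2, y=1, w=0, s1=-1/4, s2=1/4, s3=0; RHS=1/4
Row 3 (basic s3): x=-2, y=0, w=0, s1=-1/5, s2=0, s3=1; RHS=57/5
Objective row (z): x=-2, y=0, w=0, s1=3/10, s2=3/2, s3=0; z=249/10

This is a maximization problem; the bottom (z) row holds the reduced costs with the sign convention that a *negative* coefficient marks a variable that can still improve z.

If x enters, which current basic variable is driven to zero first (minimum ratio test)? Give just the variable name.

Ratios: row 1 (w): (13/5)/1 = 13/5; row 2 (y): entry -3/2 ≤ 0, skip; row 3 (s3): entry -2 ≤ 0, skip.
Minimum ratio 13/5 is in the w row, so w leaves.

w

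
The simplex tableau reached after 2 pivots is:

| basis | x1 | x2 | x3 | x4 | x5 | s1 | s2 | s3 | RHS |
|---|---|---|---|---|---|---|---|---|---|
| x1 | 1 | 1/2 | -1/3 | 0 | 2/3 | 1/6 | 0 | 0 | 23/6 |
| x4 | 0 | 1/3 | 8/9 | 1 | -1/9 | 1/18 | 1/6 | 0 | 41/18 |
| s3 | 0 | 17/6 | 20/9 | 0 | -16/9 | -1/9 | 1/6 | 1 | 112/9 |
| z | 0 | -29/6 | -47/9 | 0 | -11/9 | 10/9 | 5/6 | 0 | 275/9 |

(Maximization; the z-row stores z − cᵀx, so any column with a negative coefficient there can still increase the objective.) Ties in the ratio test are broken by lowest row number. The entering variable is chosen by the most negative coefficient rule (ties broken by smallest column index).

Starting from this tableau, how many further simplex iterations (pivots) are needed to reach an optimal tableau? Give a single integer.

3

pivot: x3 in, x4 out → z = 703/16
pivot: x2 in, s3 out → z = 3433/64
pivot: x5 in, x1 out → z = 442/7
No improving column remains; optimal.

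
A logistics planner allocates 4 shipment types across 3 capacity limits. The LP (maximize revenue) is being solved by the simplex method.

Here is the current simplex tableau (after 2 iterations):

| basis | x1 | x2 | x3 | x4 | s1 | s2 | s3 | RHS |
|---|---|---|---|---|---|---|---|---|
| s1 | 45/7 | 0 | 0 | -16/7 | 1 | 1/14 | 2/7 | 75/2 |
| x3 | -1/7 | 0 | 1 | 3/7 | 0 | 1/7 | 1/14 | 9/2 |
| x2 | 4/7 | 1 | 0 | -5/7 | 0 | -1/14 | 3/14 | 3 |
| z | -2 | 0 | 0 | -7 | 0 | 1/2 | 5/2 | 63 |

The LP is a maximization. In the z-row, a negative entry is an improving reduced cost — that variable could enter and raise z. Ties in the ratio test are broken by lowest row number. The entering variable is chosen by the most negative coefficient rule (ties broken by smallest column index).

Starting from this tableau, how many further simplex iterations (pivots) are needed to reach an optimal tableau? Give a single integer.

pivot: x4 in, x3 out → z = 273/2
pivot: x1 in, s1 out → z = 3120/17
No improving column remains; optimal.

2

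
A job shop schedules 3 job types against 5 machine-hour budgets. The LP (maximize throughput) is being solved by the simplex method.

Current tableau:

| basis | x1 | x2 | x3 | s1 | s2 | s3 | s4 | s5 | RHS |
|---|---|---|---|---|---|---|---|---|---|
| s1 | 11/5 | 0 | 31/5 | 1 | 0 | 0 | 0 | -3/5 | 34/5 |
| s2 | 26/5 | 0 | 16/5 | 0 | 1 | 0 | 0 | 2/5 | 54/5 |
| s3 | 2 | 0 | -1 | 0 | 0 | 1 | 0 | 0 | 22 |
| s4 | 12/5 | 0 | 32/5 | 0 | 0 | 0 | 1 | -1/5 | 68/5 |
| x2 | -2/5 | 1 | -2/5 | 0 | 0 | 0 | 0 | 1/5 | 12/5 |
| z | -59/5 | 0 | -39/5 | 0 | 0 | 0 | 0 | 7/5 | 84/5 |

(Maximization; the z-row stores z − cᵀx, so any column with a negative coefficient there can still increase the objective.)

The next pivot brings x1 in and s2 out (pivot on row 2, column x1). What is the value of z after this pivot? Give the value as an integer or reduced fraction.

537/13

Minimum ratio for x1: (54/5)/(26/5) = 27/13.
z changes by −(z-row coeff of x1)·ratio = −(-59/5)·(27/13) = 1593/65.
New z = 84/5 + (1593/65) = 537/13.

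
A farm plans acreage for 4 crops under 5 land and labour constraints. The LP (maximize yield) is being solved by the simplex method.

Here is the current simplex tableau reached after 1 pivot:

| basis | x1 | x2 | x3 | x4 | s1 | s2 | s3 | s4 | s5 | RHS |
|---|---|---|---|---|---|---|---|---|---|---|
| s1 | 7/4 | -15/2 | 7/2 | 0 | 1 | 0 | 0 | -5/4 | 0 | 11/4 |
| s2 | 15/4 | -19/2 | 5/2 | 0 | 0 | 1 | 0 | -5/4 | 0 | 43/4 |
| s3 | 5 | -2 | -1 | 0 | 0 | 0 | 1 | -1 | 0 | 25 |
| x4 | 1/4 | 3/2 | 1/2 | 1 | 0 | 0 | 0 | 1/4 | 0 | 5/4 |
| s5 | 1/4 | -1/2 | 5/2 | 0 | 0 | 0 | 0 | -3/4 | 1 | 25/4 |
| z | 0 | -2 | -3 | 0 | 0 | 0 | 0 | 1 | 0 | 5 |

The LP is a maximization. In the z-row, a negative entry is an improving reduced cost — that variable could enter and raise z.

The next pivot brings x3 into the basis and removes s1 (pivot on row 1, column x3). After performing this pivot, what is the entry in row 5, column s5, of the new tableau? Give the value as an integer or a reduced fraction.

1

Pivot element is row 1, column x3: 7/2.
Normalize row 1: new (row 1, s5) = 0/(7/2) = 0.
row 5 ← row 5 − (5/2)·(new row 1): 1 − (5/2)·0 = 1.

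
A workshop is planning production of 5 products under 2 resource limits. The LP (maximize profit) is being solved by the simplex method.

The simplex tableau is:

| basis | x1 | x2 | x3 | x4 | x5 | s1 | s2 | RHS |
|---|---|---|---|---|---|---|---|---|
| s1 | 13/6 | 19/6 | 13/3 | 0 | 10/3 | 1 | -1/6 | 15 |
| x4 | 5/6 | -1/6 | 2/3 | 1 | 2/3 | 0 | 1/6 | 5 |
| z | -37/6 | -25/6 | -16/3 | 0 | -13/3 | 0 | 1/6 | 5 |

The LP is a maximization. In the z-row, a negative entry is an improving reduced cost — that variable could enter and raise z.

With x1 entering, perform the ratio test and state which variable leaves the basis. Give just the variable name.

Ratios: row 1 (s1): 15/(13/6) = 90/13; row 2 (x4): 5/(5/6) = 6.
Minimum ratio 6 is in the x4 row, so x4 leaves.

x4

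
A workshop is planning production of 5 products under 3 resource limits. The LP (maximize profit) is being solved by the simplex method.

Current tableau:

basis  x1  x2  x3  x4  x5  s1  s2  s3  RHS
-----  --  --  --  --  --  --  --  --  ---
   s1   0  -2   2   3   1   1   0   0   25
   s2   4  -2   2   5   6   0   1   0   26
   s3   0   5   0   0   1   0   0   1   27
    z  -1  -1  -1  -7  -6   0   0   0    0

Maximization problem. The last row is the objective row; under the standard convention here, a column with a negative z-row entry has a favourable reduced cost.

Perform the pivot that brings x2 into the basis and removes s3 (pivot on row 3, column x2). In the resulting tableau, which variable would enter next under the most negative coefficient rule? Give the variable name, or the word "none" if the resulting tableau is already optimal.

Pivot element 5. New z-row = old z-row − (-1)·(row 3/5).
Updated z-row coefficients: x1: -1, x2: 0, x3: -1, x4: -7, x5: -29/5, s1: 0, s2: 0, s3: 1/5.
The most negative is -7 in column x4, so x4 would enter next.

x4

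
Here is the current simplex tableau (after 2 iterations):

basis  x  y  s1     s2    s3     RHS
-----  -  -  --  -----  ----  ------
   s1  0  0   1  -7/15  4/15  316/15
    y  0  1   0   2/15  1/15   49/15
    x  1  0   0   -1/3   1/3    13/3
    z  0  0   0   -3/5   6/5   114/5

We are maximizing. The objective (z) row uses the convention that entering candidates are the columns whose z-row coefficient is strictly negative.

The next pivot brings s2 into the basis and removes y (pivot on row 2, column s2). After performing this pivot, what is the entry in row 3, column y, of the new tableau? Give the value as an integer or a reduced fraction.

Pivot element is row 2, column s2: 2/15.
Normalize row 2: new (row 2, y) = 1/(2/15) = 15/2.
row 3 ← row 3 − (-1/3)·(new row 2): 0 − (-1/3)·(15/2) = 5/2.

5/2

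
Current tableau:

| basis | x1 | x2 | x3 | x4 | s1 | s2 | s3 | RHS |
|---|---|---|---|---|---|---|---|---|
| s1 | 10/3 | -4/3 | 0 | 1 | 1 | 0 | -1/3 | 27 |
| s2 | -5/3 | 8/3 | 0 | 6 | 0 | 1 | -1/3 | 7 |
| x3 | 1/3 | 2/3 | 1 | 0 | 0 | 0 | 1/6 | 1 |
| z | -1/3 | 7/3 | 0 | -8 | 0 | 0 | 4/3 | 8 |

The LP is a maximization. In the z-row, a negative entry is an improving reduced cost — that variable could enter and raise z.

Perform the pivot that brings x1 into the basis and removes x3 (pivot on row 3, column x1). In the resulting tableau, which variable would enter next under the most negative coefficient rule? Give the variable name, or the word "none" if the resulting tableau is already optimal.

Pivot element 1/3. New z-row = old z-row − (-1/3)·(row 3/(1/3)).
Updated z-row coefficients: x1: 0, x2: 3, x3: 1, x4: -8, s1: 0, s2: 0, s3: 3/2.
The most negative is -8 in column x4, so x4 would enter next.

x4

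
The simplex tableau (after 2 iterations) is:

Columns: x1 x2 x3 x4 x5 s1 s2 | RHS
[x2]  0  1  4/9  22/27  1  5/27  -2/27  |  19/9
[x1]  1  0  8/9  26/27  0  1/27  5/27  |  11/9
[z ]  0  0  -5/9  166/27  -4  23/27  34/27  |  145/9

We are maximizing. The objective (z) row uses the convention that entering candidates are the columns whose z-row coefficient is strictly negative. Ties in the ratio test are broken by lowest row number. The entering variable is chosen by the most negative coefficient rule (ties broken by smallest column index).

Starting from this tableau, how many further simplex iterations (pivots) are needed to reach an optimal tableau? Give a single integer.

pivot: x5 in, x2 out → z = 221/9
No improving column remains; optimal.

1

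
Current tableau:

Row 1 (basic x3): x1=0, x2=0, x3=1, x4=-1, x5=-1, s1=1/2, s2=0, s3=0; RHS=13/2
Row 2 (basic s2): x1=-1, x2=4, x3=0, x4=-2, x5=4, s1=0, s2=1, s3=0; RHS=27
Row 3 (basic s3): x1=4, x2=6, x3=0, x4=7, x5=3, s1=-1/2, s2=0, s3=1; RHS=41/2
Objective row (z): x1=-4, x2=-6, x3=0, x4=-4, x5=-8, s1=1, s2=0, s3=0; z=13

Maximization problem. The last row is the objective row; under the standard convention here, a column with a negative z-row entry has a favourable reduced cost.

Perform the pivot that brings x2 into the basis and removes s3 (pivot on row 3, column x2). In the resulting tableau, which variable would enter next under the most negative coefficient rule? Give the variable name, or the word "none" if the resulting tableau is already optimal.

Pivot element 6. New z-row = old z-row − (-6)·(row 3/6).
Updated z-row coefficients: x1: 0, x2: 0, x3: 0, x4: 3, x5: -5, s1: 1/2, s2: 0, s3: 1.
The most negative is -5 in column x5, so x5 would enter next.

x5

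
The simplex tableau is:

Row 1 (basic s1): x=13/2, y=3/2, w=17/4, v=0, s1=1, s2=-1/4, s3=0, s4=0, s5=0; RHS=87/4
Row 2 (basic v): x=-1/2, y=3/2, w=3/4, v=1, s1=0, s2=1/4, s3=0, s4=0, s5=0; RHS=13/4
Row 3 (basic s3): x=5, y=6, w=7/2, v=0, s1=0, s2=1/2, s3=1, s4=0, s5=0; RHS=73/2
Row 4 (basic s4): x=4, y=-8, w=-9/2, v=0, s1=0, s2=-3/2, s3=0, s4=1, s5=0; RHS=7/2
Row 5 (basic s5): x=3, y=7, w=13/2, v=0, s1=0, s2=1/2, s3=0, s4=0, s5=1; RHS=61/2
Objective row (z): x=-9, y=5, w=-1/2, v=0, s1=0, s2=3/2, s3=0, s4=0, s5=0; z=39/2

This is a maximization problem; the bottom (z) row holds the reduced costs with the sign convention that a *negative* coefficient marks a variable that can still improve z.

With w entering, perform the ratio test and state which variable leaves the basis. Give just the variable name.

Ratios: row 1 (s1): (87/4)/(17/4) = 87/17; row 2 (v): (13/4)/(3/4) = 13/3; row 3 (s3): (73/2)/(7/2) = 73/7; row 4 (s4): entry -9/2 ≤ 0, skip; row 5 (s5): (61/2)/(13/2) = 61/13.
Minimum ratio 13/3 is in the v row, so v leaves.

v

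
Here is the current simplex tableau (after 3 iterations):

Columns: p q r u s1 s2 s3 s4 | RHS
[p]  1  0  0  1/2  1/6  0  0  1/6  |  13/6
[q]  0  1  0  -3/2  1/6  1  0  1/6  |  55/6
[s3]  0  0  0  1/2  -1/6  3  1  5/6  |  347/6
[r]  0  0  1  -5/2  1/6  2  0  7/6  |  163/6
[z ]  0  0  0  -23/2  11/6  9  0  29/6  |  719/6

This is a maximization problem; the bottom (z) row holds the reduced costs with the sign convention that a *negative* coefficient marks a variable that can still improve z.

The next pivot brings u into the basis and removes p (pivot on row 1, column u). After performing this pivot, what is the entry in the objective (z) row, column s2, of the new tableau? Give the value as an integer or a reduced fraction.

Pivot element is row 1, column u: 1/2.
Normalize row 1: new (row 1, s2) = 0/(1/2) = 0.
z-row ← z-row − (-23/2)·(new row 1): 9 − (-23/2)·0 = 9.

9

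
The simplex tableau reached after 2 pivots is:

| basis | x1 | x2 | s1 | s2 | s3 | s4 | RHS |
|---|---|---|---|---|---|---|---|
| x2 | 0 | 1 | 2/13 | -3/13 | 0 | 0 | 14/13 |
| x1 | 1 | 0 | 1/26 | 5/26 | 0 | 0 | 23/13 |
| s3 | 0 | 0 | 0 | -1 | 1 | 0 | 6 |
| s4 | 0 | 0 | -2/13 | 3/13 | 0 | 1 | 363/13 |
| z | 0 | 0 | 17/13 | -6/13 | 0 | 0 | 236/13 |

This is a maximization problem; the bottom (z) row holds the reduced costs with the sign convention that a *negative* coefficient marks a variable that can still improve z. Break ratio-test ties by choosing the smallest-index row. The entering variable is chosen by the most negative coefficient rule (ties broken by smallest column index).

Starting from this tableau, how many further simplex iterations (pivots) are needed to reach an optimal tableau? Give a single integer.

pivot: s2 in, x1 out → z = 112/5
No improving column remains; optimal.

1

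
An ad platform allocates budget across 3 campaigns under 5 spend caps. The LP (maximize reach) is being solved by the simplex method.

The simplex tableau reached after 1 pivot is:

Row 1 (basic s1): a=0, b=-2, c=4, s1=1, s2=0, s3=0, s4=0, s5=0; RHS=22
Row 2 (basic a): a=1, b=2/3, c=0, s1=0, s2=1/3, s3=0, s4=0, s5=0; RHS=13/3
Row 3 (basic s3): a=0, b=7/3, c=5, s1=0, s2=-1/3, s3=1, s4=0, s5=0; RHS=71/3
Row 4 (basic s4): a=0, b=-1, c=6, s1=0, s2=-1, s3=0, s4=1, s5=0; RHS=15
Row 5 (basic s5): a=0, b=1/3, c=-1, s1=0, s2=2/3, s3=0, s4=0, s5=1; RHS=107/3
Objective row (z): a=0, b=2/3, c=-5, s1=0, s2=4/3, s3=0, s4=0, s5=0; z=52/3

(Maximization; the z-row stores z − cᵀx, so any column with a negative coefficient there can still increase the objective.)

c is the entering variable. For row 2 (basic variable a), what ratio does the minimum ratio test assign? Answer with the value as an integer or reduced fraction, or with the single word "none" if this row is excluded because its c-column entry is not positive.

The c entry in row 2 is 0 ≤ 0, so this row gives no ratio.

none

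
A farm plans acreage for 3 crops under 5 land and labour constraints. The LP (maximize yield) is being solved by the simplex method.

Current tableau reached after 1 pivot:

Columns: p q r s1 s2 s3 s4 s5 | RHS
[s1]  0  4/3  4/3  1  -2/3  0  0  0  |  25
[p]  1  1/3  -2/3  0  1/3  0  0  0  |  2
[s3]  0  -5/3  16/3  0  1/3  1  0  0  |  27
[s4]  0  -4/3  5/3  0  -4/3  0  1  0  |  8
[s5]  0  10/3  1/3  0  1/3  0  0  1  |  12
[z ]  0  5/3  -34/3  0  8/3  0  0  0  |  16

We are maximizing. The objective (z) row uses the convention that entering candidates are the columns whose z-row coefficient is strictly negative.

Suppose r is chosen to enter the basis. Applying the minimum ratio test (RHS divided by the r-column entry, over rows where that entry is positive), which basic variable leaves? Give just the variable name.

Ratios: row 1 (s1): 25/(4/3) = 75/4; row 2 (p): entry -2/3 ≤ 0, skip; row 3 (s3): 27/(16/3) = 81/16; row 4 (s4): 8/(5/3) = 24/5; row 5 (s5): 12/(1/3) = 36.
Minimum ratio 24/5 is in the s4 row, so s4 leaves.

s4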